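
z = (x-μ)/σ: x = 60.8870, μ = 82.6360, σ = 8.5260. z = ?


z = (60.8870 - 82.6360)/8.5260
= -21.7490/8.5260
= -2.5509

z = -2.5509


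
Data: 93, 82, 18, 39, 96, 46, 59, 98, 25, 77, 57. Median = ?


Sorted: 18, 25, 39, 46, 57, 59, 77, 82, 93, 96, 98
n = 11 (odd)
Middle value = 59

Median = 59


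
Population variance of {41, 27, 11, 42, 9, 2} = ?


Mean = 22.0000
Squared deviations: 361.0000, 25.0000, 121.0000, 400.0000, 169.0000, 400.0000
Sum = 1476.0000
Variance = 1476.0000/6 = 246.0000

Variance = 246.0000


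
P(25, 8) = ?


P(25,8) = 25!/17!
= 15511210043330985984000000/355687428096000
= 43609104000

P(25,8) = 43609104000


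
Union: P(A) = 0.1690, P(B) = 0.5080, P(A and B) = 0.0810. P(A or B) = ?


P(A∪B) = 0.1690 + 0.5080 - 0.0810
= 0.6770 - 0.0810
= 0.5960

P(A∪B) = 0.5960


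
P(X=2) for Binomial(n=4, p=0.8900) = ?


C(4,2) = 6
p^2 = 0.792100
(1-p)^2 = 0.012100
P = 6 * 0.792100 * 0.012100 = 0.0575

P(X=2) = 0.0575


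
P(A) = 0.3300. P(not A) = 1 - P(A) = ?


P(not A) = 1 - 0.3300 = 0.6700

P(not A) = 0.6700


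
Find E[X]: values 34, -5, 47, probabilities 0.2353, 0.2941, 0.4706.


E[X] = 34*0.2353 - 5*0.2941 + 47*0.4706
= 8.0002 - 1.4705 + 22.1182
= 28.6479

E[X] = 28.6479


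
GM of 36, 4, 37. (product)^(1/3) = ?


Product = 36 × 4 × 37 = 5328
GM = 5328^(1/3) = 17.4658

GM = 17.4658


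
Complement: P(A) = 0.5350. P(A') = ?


P(not A) = 1 - 0.5350 = 0.4650

P(not A) = 0.4650


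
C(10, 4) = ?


C(10,4) = 10!/(4! × 6!)
= 3628800/(24 × 720)
= 210

C(10,4) = 210


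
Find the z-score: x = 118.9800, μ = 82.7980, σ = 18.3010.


z = (118.9800 - 82.7980)/18.3010
= 36.1820/18.3010
= 1.9771

z = 1.9771


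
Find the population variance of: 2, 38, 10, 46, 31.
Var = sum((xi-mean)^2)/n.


Mean = 25.4000
Squared deviations: 547.5600, 158.7600, 237.1600, 424.3600, 31.3600
Sum = 1399.2000
Variance = 1399.2000/5 = 279.8400

Variance = 279.8400


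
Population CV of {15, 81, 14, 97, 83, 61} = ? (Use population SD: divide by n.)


Mean = 58.5000
SD = 32.8316
CV = (32.8316/58.5000)*100 = 56.1225%

CV = 56.1225%


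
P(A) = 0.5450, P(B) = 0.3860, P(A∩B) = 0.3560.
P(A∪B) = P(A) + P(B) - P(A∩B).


P(A∪B) = 0.5450 + 0.3860 - 0.3560
= 0.9310 - 0.3560
= 0.5750

P(A∪B) = 0.5750


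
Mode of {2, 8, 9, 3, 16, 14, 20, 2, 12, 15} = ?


Frequencies: 2:2, 3:1, 8:1, 9:1, 12:1, 14:1, 15:1, 16:1, 20:1
Max frequency = 2
Mode = 2

Mode = 2


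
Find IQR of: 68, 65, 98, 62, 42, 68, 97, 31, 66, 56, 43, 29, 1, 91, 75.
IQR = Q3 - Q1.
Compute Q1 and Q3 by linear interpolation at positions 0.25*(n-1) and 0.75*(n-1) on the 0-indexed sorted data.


Sorted: 1, 29, 31, 42, 43, 56, 62, 65, 66, 68, 68, 75, 91, 97, 98
Q1 (25th %ile) = 42.5000
Q3 (75th %ile) = 71.5000
IQR = 71.5000 - 42.5000 = 29.0000

IQR = 29.0000


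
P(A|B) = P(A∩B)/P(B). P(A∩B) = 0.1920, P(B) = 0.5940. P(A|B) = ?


P(A|B) = 0.1920/0.5940 = 0.3232

P(A|B) = 0.3232


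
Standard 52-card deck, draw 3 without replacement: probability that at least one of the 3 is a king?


P(at least one) = 1 - P(none)
P(none) = (48/52) × (47/51) × (46/50) = 0.782624
P(at least one) = 1 - 0.782624 = 0.2174

P = 0.2174


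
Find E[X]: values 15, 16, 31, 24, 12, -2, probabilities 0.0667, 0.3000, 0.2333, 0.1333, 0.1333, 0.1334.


E[X] = 15*0.0667 + 16*0.3000 + 31*0.2333 + 24*0.1333 + 12*0.1333 - 2*0.1334
= 1.0005 + 4.8000 + 7.2323 + 3.1992 + 1.5996 - 0.2668
= 17.5648

E[X] = 17.5648


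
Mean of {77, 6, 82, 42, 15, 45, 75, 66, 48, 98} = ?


Sum = 77 + 6 + 82 + 42 + 15 + 45 + 75 + 66 + 48 + 98 = 554
n = 10
Mean = 554/10 = 55.4000

Mean = 55.4000


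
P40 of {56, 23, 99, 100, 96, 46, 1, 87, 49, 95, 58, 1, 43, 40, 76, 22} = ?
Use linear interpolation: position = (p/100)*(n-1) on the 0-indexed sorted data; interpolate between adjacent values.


Sorted: 1, 1, 22, 23, 40, 43, 46, 49, 56, 58, 76, 87, 95, 96, 99, 100
n = 16
Index = 40/100 * 15 = 6.0000
Lower = data[6] = 46, Upper = data[7] = 49
P40 = 46 + 0*(3) = 46.0000

P40 = 46.0000


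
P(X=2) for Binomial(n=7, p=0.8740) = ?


C(7,2) = 21
p^2 = 0.763876
(1-p)^5 = 3.175797e-05
P = 21 * 0.763876 * 3.175797e-05 = 0.0005

P(X=2) = 0.0005


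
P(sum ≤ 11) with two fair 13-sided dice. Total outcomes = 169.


Total outcomes = 13×13 = 169
Favorable (sum ≤ 11): 55
P = 55/169 = 0.3254

P = 0.3254


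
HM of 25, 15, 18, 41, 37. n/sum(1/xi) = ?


Sum of reciprocals = 1/25 + 1/15 + 1/18 + 1/41 + 1/37 = 0.213639
HM = 5/0.213639 = 23.4039

HM = 23.4039


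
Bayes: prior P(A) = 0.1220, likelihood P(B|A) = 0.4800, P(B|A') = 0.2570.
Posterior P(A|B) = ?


P(B) = P(B|A)*P(A) + P(B|A')*P(A')
= 0.4800*0.1220 + 0.2570*0.8780
= 0.058560 + 0.225646 = 0.284206
P(A|B) = 0.058560/0.284206 = 0.2060

P(A|B) = 0.2060


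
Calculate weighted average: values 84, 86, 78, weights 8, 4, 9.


Numerator = 84*8 + 86*4 + 78*9 = 1718
Denominator = 8 + 4 + 9 = 21
WM = 1718/21 = 81.8095

WM = 81.8095


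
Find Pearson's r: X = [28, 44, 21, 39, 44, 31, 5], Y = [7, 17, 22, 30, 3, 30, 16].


Mean X = 30.2857, Mean Y = 17.8571
SD X = 13.002355, SD Y = 9.672178
Cov = -9.673469
r = -9.673469/(13.002355*9.672178) = -0.0769

r = -0.0769


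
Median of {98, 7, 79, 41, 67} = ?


Sorted: 7, 41, 67, 79, 98
n = 5 (odd)
Middle value = 67

Median = 67


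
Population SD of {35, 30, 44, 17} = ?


Mean = 31.5000
Variance = 95.2500
SD = sqrt(95.2500) = 9.7596

SD = 9.7596


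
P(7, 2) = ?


P(7,2) = 7!/5!
= 5040/120
= 42

P(7,2) = 42


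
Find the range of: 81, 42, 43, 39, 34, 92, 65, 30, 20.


Max = 92, Min = 20
Range = 92 - 20 = 72

Range = 72


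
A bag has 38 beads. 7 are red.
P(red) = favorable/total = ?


P = 7/38 = 0.1842

P = 0.1842


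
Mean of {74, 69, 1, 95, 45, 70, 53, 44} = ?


Sum = 74 + 69 + 1 + 95 + 45 + 70 + 53 + 44 = 451
n = 8
Mean = 451/8 = 56.3750

Mean = 56.3750


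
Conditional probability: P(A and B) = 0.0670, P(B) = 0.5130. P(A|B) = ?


P(A|B) = 0.0670/0.5130 = 0.1306

P(A|B) = 0.1306


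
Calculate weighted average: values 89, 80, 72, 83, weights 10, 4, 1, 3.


Numerator = 89*10 + 80*4 + 72*1 + 83*3 = 1531
Denominator = 10 + 4 + 1 + 3 = 18
WM = 1531/18 = 85.0556

WM = 85.0556


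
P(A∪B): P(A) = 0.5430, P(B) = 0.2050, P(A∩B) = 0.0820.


P(A∪B) = 0.5430 + 0.2050 - 0.0820
= 0.7480 - 0.0820
= 0.6660

P(A∪B) = 0.6660


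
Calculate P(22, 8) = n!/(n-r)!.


P(22,8) = 22!/14!
= 1124000727777607680000/87178291200
= 12893126400

P(22,8) = 12893126400


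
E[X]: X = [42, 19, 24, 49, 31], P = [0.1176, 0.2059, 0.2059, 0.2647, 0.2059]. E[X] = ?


E[X] = 42*0.1176 + 19*0.2059 + 24*0.2059 + 49*0.2647 + 31*0.2059
= 4.9392 + 3.9121 + 4.9416 + 12.9703 + 6.3829
= 33.1461

E[X] = 33.1461


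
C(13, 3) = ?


C(13,3) = 13!/(3! × 10!)
= 6227020800/(6 × 3628800)
= 286

C(13,3) = 286


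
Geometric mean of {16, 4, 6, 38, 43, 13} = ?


Product = 16 × 4 × 6 × 38 × 43 × 13 = 8156928
GM = 8156928^(1/6) = 14.1880

GM = 14.1880


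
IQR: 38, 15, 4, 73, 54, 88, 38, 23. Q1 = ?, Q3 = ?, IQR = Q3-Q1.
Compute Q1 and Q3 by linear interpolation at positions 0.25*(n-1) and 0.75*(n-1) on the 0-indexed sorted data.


Sorted: 4, 15, 23, 38, 38, 54, 73, 88
Q1 (25th %ile) = 21.0000
Q3 (75th %ile) = 58.7500
IQR = 58.7500 - 21.0000 = 37.7500

IQR = 37.7500


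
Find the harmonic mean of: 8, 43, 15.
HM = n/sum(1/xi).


Sum of reciprocals = 1/8 + 1/43 + 1/15 = 0.214922
HM = 3/0.214922 = 13.9585

HM = 13.9585


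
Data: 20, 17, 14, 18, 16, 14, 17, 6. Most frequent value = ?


Frequencies: 6:1, 14:2, 16:1, 17:2, 18:1, 20:1
Max frequency = 2
Mode = 14, 17

Mode = 14, 17


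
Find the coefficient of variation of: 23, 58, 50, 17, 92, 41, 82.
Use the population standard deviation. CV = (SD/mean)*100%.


Mean = 51.8571
SD = 25.9859
CV = (25.9859/51.8571)*100 = 50.1105%

CV = 50.1105%


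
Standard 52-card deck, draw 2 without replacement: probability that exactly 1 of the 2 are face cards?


Hypergeometric: P(X=1) = C(12,1)·C(40,1) / C(52,2)
= 12 × 40 / 1326
= 480/1326 = 0.3620

P = 0.3620


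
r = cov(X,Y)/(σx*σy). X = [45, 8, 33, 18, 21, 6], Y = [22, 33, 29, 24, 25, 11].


Mean X = 21.8333, Mean Y = 24.0000
SD X = 13.655483, SD Y = 6.831301
Cov = 15.000000
r = 15.000000/(13.655483*6.831301) = 0.1608

r = 0.1608


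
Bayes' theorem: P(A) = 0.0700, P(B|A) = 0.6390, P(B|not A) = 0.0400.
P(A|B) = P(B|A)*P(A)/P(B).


P(B) = P(B|A)*P(A) + P(B|A')*P(A')
= 0.6390*0.0700 + 0.0400*0.9300
= 0.044730 + 0.037200 = 0.081930
P(A|B) = 0.044730/0.081930 = 0.5460

P(A|B) = 0.5460


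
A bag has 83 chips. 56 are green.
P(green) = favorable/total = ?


P = 56/83 = 0.6747

P = 0.6747


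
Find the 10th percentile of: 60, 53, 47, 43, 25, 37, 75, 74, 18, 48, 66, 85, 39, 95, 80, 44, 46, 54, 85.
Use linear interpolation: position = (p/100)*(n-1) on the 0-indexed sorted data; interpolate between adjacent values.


Sorted: 18, 25, 37, 39, 43, 44, 46, 47, 48, 53, 54, 60, 66, 74, 75, 80, 85, 85, 95
n = 19
Index = 10/100 * 18 = 1.8000
Lower = data[1] = 25, Upper = data[2] = 37
P10 = 25 + 0.8000*(12) = 34.6000

P10 = 34.6000


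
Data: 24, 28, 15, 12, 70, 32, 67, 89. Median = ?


Sorted: 12, 15, 24, 28, 32, 67, 70, 89
n = 8 (even)
Middle values: 28 and 32
Median = (28+32)/2 = 30.0000

Median = 30.0000


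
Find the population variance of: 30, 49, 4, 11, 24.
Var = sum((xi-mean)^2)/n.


Mean = 23.6000
Squared deviations: 40.9600, 645.1600, 384.1600, 158.7600, 0.1600
Sum = 1229.2000
Variance = 1229.2000/5 = 245.8400

Variance = 245.8400


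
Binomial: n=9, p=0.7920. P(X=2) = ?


C(9,2) = 36
p^2 = 0.627264
(1-p)^7 = 1.684393e-05
P = 36 * 0.627264 * 1.684393e-05 = 0.0004

P(X=2) = 0.0004


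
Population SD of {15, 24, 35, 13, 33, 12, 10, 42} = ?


Mean = 23.0000
Variance = 132.5000
SD = sqrt(132.5000) = 11.5109

SD = 11.5109


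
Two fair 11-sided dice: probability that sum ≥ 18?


Total outcomes = 11×11 = 121
Favorable (sum ≥ 18): 15
P = 15/121 = 0.1240

P = 0.1240


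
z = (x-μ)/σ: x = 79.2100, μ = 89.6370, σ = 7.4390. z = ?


z = (79.2100 - 89.6370)/7.4390
= -10.4270/7.4390
= -1.4017

z = -1.4017


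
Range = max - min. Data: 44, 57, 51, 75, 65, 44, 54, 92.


Max = 92, Min = 44
Range = 92 - 44 = 48

Range = 48


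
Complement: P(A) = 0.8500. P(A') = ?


P(not A) = 1 - 0.8500 = 0.1500

P(not A) = 0.1500


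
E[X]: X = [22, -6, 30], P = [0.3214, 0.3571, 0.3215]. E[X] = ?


E[X] = 22*0.3214 - 6*0.3571 + 30*0.3215
= 7.0708 - 2.1426 + 9.6450
= 14.5732

E[X] = 14.5732


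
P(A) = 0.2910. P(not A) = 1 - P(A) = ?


P(not A) = 1 - 0.2910 = 0.7090

P(not A) = 0.7090


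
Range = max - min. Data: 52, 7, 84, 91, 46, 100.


Max = 100, Min = 7
Range = 100 - 7 = 93

Range = 93


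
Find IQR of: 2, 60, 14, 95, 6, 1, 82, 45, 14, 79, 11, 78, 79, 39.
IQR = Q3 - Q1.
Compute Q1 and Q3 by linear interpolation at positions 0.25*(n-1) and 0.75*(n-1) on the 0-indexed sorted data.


Sorted: 1, 2, 6, 11, 14, 14, 39, 45, 60, 78, 79, 79, 82, 95
Q1 (25th %ile) = 11.7500
Q3 (75th %ile) = 78.7500
IQR = 78.7500 - 11.7500 = 67.0000

IQR = 67.0000


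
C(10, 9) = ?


C(10,9) = 10!/(9! × 1!)
= 3628800/(362880 × 1)
= 10

C(10,9) = 10


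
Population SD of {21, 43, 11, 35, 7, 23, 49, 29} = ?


Mean = 27.2500
Variance = 189.4375
SD = sqrt(189.4375) = 13.7636

SD = 13.7636


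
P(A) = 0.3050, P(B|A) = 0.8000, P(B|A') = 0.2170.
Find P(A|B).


P(B) = P(B|A)*P(A) + P(B|A')*P(A')
= 0.8000*0.3050 + 0.2170*0.6950
= 0.244000 + 0.150815 = 0.394815
P(A|B) = 0.244000/0.394815 = 0.6180

P(A|B) = 0.6180


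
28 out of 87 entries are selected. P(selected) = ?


P = 28/87 = 0.3218

P = 0.3218


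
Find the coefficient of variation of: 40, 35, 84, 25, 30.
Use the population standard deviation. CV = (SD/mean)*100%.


Mean = 42.8000
SD = 21.1981
CV = (21.1981/42.8000)*100 = 49.5283%

CV = 49.5283%


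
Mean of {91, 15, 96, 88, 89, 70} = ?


Sum = 91 + 15 + 96 + 88 + 89 + 70 = 449
n = 6
Mean = 449/6 = 74.8333

Mean = 74.8333


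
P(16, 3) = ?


P(16,3) = 16!/13!
= 20922789888000/6227020800
= 3360

P(16,3) = 3360


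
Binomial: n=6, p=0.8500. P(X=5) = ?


C(6,5) = 6
p^5 = 0.443705
(1-p)^1 = 0.150000
P = 6 * 0.443705 * 0.150000 = 0.3993

P(X=5) = 0.3993


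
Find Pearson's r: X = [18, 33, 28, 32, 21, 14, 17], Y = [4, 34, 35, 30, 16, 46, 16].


Mean X = 23.2857, Mean Y = 25.8571
SD X = 7.085484, SD Y = 13.335544
Cov = 24.469388
r = 24.469388/(7.085484*13.335544) = 0.2590

r = 0.2590


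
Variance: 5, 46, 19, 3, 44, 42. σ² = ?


Mean = 26.5000
Squared deviations: 462.2500, 380.2500, 56.2500, 552.2500, 306.2500, 240.2500
Sum = 1997.5000
Variance = 1997.5000/6 = 332.9167

Variance = 332.9167


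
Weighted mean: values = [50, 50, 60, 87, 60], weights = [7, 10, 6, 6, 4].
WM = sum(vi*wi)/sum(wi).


Numerator = 50*7 + 50*10 + 60*6 + 87*6 + 60*4 = 1972
Denominator = 7 + 10 + 6 + 6 + 4 = 33
WM = 1972/33 = 59.7576

WM = 59.7576


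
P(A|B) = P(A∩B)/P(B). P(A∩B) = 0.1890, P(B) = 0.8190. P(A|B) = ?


P(A|B) = 0.1890/0.8190 = 0.2308

P(A|B) = 0.2308


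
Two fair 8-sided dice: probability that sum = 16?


Total outcomes = 8×8 = 64
Favorable (sum = 16): 1
P = 1/64 = 0.0156

P = 0.0156


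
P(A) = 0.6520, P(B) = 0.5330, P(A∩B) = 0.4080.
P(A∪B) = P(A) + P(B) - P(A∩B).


P(A∪B) = 0.6520 + 0.5330 - 0.4080
= 1.1850 - 0.4080
= 0.7770

P(A∪B) = 0.7770


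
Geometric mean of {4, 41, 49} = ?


Product = 4 × 41 × 49 = 8036
GM = 8036^(1/3) = 20.0300

GM = 20.0300


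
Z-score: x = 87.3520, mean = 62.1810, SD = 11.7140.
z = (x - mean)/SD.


z = (87.3520 - 62.1810)/11.7140
= 25.1710/11.7140
= 2.1488

z = 2.1488


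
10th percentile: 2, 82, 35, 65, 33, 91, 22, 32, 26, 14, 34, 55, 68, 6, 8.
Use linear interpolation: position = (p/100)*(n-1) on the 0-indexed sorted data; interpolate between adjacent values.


Sorted: 2, 6, 8, 14, 22, 26, 32, 33, 34, 35, 55, 65, 68, 82, 91
n = 15
Index = 10/100 * 14 = 1.4000
Lower = data[1] = 6, Upper = data[2] = 8
P10 = 6 + 0.4000*(2) = 6.8000

P10 = 6.8000


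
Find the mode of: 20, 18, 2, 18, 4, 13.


Frequencies: 2:1, 4:1, 13:1, 18:2, 20:1
Max frequency = 2
Mode = 18

Mode = 18


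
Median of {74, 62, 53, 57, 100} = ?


Sorted: 53, 57, 62, 74, 100
n = 5 (odd)
Middle value = 62

Median = 62


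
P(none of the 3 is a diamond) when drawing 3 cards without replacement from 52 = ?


P(no diamonds) = (39/52) × (38/51) × (37/50)
= 0.4135

P = 0.4135


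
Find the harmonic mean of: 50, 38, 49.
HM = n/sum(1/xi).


Sum of reciprocals = 1/50 + 1/38 + 1/49 = 0.066724
HM = 3/0.066724 = 44.9614

HM = 44.9614


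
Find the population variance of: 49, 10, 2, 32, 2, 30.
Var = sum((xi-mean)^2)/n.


Mean = 20.8333
Squared deviations: 793.3611, 117.3611, 354.6944, 124.6944, 354.6944, 84.0278
Sum = 1828.8333
Variance = 1828.8333/6 = 304.8056

Variance = 304.8056


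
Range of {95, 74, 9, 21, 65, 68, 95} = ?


Max = 95, Min = 9
Range = 95 - 9 = 86

Range = 86


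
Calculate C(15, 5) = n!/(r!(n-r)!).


C(15,5) = 15!/(5! × 10!)
= 1307674368000/(120 × 3628800)
= 3003

C(15,5) = 3003


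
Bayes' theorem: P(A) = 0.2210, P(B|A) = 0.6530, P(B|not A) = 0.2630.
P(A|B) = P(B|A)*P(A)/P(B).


P(B) = P(B|A)*P(A) + P(B|A')*P(A')
= 0.6530*0.2210 + 0.2630*0.7790
= 0.144313 + 0.204877 = 0.349190
P(A|B) = 0.144313/0.349190 = 0.4133

P(A|B) = 0.4133


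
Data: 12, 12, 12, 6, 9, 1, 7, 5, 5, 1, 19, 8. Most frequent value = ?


Frequencies: 1:2, 5:2, 6:1, 7:1, 8:1, 9:1, 12:3, 19:1
Max frequency = 3
Mode = 12

Mode = 12


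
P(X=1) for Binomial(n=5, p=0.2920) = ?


C(5,1) = 5
p^1 = 0.292000
(1-p)^4 = 0.251266
P = 5 * 0.292000 * 0.251266 = 0.3668

P(X=1) = 0.3668


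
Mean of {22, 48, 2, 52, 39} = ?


Sum = 22 + 48 + 2 + 52 + 39 = 163
n = 5
Mean = 163/5 = 32.6000

Mean = 32.6000


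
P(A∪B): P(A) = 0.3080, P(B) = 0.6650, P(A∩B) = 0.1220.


P(A∪B) = 0.3080 + 0.6650 - 0.1220
= 0.9730 - 0.1220
= 0.8510

P(A∪B) = 0.8510


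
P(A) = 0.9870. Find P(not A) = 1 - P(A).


P(not A) = 1 - 0.9870 = 0.0130

P(not A) = 0.0130


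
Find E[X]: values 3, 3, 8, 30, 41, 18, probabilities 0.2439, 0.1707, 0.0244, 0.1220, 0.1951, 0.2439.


E[X] = 3*0.2439 + 3*0.1707 + 8*0.0244 + 30*0.1220 + 41*0.1951 + 18*0.2439
= 0.7317 + 0.5121 + 0.1952 + 3.6600 + 7.9991 + 4.3902
= 17.4883

E[X] = 17.4883


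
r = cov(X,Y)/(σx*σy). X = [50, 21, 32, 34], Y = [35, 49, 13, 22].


Mean X = 34.2500, Mean Y = 29.7500
SD X = 10.353140, SD Y = 13.589978
Cov = -33.187500
r = -33.187500/(10.353140*13.589978) = -0.2359

r = -0.2359


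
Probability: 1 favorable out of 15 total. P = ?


P = 1/15 = 0.0667

P = 0.0667


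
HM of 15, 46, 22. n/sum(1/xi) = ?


Sum of reciprocals = 1/15 + 1/46 + 1/22 = 0.133860
HM = 3/0.133860 = 22.4114

HM = 22.4114


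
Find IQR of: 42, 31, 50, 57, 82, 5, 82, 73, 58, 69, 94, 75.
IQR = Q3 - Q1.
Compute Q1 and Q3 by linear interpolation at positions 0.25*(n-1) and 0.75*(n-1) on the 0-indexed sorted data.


Sorted: 5, 31, 42, 50, 57, 58, 69, 73, 75, 82, 82, 94
Q1 (25th %ile) = 48.0000
Q3 (75th %ile) = 76.7500
IQR = 76.7500 - 48.0000 = 28.7500

IQR = 28.7500


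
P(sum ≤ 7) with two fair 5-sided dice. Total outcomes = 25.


Total outcomes = 5×5 = 25
Favorable (sum ≤ 7): 19
P = 19/25 = 0.7600

P = 0.7600


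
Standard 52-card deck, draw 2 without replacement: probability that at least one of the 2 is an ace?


P(at least one) = 1 - P(none)
P(none) = (48/52) × (47/51) = 0.850679
P(at least one) = 1 - 0.850679 = 0.1493

P = 0.1493


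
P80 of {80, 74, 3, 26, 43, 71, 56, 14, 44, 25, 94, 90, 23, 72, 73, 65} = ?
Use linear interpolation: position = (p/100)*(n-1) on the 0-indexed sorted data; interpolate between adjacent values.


Sorted: 3, 14, 23, 25, 26, 43, 44, 56, 65, 71, 72, 73, 74, 80, 90, 94
n = 16
Index = 80/100 * 15 = 12.0000
Lower = data[12] = 74, Upper = data[13] = 80
P80 = 74 + 0*(6) = 74.0000

P80 = 74.0000


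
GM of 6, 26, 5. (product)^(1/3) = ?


Product = 6 × 26 × 5 = 780
GM = 780^(1/3) = 9.2052

GM = 9.2052


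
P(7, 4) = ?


P(7,4) = 7!/3!
= 5040/6
= 840

P(7,4) = 840


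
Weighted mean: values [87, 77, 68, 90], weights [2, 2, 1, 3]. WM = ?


Numerator = 87*2 + 77*2 + 68*1 + 90*3 = 666
Denominator = 2 + 2 + 1 + 3 = 8
WM = 666/8 = 83.2500

WM = 83.2500


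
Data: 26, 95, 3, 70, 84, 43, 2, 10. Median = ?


Sorted: 2, 3, 10, 26, 43, 70, 84, 95
n = 8 (even)
Middle values: 26 and 43
Median = (26+43)/2 = 34.5000

Median = 34.5000


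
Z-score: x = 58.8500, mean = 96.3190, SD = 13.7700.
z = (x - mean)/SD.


z = (58.8500 - 96.3190)/13.7700
= -37.4690/13.7700
= -2.7211

z = -2.7211


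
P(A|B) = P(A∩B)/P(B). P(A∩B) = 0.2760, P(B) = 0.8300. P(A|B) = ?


P(A|B) = 0.2760/0.8300 = 0.3325

P(A|B) = 0.3325


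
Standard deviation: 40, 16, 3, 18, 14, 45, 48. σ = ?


Mean = 26.2857
Variance = 268.2041
SD = sqrt(268.2041) = 16.3769

SD = 16.3769


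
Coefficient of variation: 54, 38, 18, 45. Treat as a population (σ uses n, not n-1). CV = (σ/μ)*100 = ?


Mean = 38.7500
SD = 13.2547
CV = (13.2547/38.7500)*100 = 34.2057%

CV = 34.2057%


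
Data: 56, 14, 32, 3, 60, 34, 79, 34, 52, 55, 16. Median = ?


Sorted: 3, 14, 16, 32, 34, 34, 52, 55, 56, 60, 79
n = 11 (odd)
Middle value = 34

Median = 34


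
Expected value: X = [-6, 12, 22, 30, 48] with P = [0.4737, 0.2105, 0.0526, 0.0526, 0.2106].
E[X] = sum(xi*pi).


E[X] = -6*0.4737 + 12*0.2105 + 22*0.0526 + 30*0.0526 + 48*0.2106
= -2.8422 + 2.5260 + 1.1572 + 1.5780 + 10.1088
= 12.5278

E[X] = 12.5278


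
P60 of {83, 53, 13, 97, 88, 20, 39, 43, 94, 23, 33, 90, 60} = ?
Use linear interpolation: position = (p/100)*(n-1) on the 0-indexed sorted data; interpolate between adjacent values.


Sorted: 13, 20, 23, 33, 39, 43, 53, 60, 83, 88, 90, 94, 97
n = 13
Index = 60/100 * 12 = 7.2000
Lower = data[7] = 60, Upper = data[8] = 83
P60 = 60 + 0.2000*(23) = 64.6000

P60 = 64.6000


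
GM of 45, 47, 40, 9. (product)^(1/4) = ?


Product = 45 × 47 × 40 × 9 = 761400
GM = 761400^(1/4) = 29.5395

GM = 29.5395


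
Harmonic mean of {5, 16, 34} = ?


Sum of reciprocals = 1/5 + 1/16 + 1/34 = 0.291912
HM = 3/0.291912 = 10.2771

HM = 10.2771


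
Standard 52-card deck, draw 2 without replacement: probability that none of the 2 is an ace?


P(no aces) = (48/52) × (47/51)
= 0.8507

P = 0.8507


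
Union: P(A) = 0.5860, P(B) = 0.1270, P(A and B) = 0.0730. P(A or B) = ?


P(A∪B) = 0.5860 + 0.1270 - 0.0730
= 0.7130 - 0.0730
= 0.6400

P(A∪B) = 0.6400


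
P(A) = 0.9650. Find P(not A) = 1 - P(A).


P(not A) = 1 - 0.9650 = 0.0350

P(not A) = 0.0350


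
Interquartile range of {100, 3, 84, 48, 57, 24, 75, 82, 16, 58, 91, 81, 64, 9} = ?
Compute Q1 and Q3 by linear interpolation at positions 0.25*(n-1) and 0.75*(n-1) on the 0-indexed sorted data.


Sorted: 3, 9, 16, 24, 48, 57, 58, 64, 75, 81, 82, 84, 91, 100
Q1 (25th %ile) = 30.0000
Q3 (75th %ile) = 81.7500
IQR = 81.7500 - 30.0000 = 51.7500

IQR = 51.7500


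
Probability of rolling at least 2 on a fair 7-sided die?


Favorable outcomes (roll ≥ 2): 6
Total outcomes = 7
P = 6/7 = 0.8571

P = 0.8571


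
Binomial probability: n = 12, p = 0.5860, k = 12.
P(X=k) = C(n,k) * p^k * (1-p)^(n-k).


C(12,12) = 1
p^12 = 0.001640
(1-p)^0 = 1.000000
P = 1 * 0.001640 * 1.000000 = 0.0016

P(X=12) = 0.0016


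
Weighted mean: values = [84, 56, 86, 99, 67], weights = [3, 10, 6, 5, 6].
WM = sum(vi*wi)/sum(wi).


Numerator = 84*3 + 56*10 + 86*6 + 99*5 + 67*6 = 2225
Denominator = 3 + 10 + 6 + 5 + 6 = 30
WM = 2225/30 = 74.1667

WM = 74.1667


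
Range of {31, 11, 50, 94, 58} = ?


Max = 94, Min = 11
Range = 94 - 11 = 83

Range = 83


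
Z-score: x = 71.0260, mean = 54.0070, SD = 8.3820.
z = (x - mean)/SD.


z = (71.0260 - 54.0070)/8.3820
= 17.0190/8.3820
= 2.0304

z = 2.0304


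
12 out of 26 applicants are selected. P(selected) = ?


P = 12/26 = 0.4615

P = 0.4615


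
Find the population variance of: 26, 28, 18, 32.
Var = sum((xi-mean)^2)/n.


Mean = 26.0000
Squared deviations: 0, 4.0000, 64.0000, 36.0000
Sum = 104.0000
Variance = 104.0000/4 = 26.0000

Variance = 26.0000


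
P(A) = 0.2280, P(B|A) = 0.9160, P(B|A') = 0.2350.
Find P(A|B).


P(B) = P(B|A)*P(A) + P(B|A')*P(A')
= 0.9160*0.2280 + 0.2350*0.7720
= 0.208848 + 0.181420 = 0.390268
P(A|B) = 0.208848/0.390268 = 0.5351

P(A|B) = 0.5351


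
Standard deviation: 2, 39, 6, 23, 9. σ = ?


Mean = 15.8000
Variance = 184.5600
SD = sqrt(184.5600) = 13.5853

SD = 13.5853


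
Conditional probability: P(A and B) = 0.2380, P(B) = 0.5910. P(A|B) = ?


P(A|B) = 0.2380/0.5910 = 0.4027

P(A|B) = 0.4027


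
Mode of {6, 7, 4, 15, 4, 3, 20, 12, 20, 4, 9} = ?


Frequencies: 3:1, 4:3, 6:1, 7:1, 9:1, 12:1, 15:1, 20:2
Max frequency = 3
Mode = 4

Mode = 4


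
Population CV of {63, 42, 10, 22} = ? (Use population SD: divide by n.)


Mean = 34.2500
SD = 20.1541
CV = (20.1541/34.2500)*100 = 58.8441%

CV = 58.8441%


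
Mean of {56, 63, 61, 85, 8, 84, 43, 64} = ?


Sum = 56 + 63 + 61 + 85 + 8 + 84 + 43 + 64 = 464
n = 8
Mean = 464/8 = 58.0000

Mean = 58.0000


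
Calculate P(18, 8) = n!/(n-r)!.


P(18,8) = 18!/10!
= 6402373705728000/3628800
= 1764322560

P(18,8) = 1764322560


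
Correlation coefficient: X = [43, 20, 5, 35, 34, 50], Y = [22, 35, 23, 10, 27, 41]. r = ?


Mean X = 31.1667, Mean Y = 26.3333
SD X = 14.870739, SD Y = 9.893881
Cov = 25.777778
r = 25.777778/(14.870739*9.893881) = 0.1752

r = 0.1752


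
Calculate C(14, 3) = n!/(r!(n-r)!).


C(14,3) = 14!/(3! × 11!)
= 87178291200/(6 × 39916800)
= 364

C(14,3) = 364


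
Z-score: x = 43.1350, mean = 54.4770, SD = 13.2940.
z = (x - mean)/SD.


z = (43.1350 - 54.4770)/13.2940
= -11.3420/13.2940
= -0.8532

z = -0.8532


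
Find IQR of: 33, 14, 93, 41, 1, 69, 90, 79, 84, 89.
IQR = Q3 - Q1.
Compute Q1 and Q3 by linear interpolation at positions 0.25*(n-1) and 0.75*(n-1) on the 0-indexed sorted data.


Sorted: 1, 14, 33, 41, 69, 79, 84, 89, 90, 93
Q1 (25th %ile) = 35.0000
Q3 (75th %ile) = 87.7500
IQR = 87.7500 - 35.0000 = 52.7500

IQR = 52.7500


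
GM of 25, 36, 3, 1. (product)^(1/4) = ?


Product = 25 × 36 × 3 × 1 = 2700
GM = 2700^(1/4) = 7.2084

GM = 7.2084


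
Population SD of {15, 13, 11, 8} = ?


Mean = 11.7500
Variance = 6.6875
SD = sqrt(6.6875) = 2.5860

SD = 2.5860


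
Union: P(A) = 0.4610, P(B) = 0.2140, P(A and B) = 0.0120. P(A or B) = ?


P(A∪B) = 0.4610 + 0.2140 - 0.0120
= 0.6750 - 0.0120
= 0.6630

P(A∪B) = 0.6630


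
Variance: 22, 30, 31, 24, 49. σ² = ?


Mean = 31.2000
Squared deviations: 84.6400, 1.4400, 0.0400, 51.8400, 316.8400
Sum = 454.8000
Variance = 454.8000/5 = 90.9600

Variance = 90.9600


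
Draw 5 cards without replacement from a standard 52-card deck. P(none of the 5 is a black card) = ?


P(no black cards) = (26/52) × (25/51) × (24/50) × (23/49) × (22/48)
= 0.0253

P = 0.0253


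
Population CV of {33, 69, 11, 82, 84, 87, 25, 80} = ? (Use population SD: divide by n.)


Mean = 58.8750
SD = 28.7552
CV = (28.7552/58.8750)*100 = 48.8410%

CV = 48.8410%


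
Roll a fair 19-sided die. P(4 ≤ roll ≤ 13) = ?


Favorable outcomes (4 ≤ roll ≤ 13): 10
Total outcomes = 19
P = 10/19 = 0.5263

P = 0.5263


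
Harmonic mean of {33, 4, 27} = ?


Sum of reciprocals = 1/33 + 1/4 + 1/27 = 0.317340
HM = 3/0.317340 = 9.4536

HM = 9.4536


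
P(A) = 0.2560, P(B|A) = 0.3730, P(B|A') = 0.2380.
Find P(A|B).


P(B) = P(B|A)*P(A) + P(B|A')*P(A')
= 0.3730*0.2560 + 0.2380*0.7440
= 0.095488 + 0.177072 = 0.272560
P(A|B) = 0.095488/0.272560 = 0.3503

P(A|B) = 0.3503


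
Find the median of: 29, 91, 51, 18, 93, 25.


Sorted: 18, 25, 29, 51, 91, 93
n = 6 (even)
Middle values: 29 and 51
Median = (29+51)/2 = 40.0000

Median = 40.0000


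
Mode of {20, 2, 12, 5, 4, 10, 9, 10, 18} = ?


Frequencies: 2:1, 4:1, 5:1, 9:1, 10:2, 12:1, 18:1, 20:1
Max frequency = 2
Mode = 10

Mode = 10


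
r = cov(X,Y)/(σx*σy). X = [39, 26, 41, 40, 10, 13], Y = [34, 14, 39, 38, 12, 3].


Mean X = 28.1667, Mean Y = 23.3333
SD X = 12.824672, SD Y = 14.161764
Cov = 170.777778
r = 170.777778/(12.824672*14.161764) = 0.9403

r = 0.9403


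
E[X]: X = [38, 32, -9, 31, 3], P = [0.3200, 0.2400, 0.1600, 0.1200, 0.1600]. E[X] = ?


E[X] = 38*0.3200 + 32*0.2400 - 9*0.1600 + 31*0.1200 + 3*0.1600
= 12.1600 + 7.6800 - 1.4400 + 3.7200 + 0.4800
= 22.6000

E[X] = 22.6000


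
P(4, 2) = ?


P(4,2) = 4!/2!
= 24/2
= 12

P(4,2) = 12


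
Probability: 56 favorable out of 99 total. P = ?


P = 56/99 = 0.5657

P = 0.5657


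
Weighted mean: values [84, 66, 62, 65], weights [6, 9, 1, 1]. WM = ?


Numerator = 84*6 + 66*9 + 62*1 + 65*1 = 1225
Denominator = 6 + 9 + 1 + 1 = 17
WM = 1225/17 = 72.0588

WM = 72.0588


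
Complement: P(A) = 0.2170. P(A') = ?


P(not A) = 1 - 0.2170 = 0.7830

P(not A) = 0.7830


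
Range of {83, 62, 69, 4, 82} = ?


Max = 83, Min = 4
Range = 83 - 4 = 79

Range = 79


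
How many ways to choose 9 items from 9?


C(9,9) = 9!/(9! × 0!)
= 362880/(362880 × 1)
= 1

C(9,9) = 1


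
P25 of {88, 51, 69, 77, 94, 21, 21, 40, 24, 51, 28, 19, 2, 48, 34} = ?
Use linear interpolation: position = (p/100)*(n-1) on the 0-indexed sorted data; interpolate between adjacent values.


Sorted: 2, 19, 21, 21, 24, 28, 34, 40, 48, 51, 51, 69, 77, 88, 94
n = 15
Index = 25/100 * 14 = 3.5000
Lower = data[3] = 21, Upper = data[4] = 24
P25 = 21 + 0.5000*(3) = 22.5000

P25 = 22.5000


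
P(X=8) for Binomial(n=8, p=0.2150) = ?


C(8,8) = 1
p^8 = 4.565703e-06
(1-p)^0 = 1.000000
P = 1 * 4.565703e-06 * 1.000000 = 4.5657e-06

P(X=8) = 4.5657e-06


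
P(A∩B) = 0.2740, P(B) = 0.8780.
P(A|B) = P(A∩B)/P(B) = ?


P(A|B) = 0.2740/0.8780 = 0.3121

P(A|B) = 0.3121


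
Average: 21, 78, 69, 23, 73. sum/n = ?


Sum = 21 + 78 + 69 + 23 + 73 = 264
n = 5
Mean = 264/5 = 52.8000

Mean = 52.8000


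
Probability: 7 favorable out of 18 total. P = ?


P = 7/18 = 0.3889

P = 0.3889


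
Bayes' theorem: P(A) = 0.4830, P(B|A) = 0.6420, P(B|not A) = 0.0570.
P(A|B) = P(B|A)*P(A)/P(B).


P(B) = P(B|A)*P(A) + P(B|A')*P(A')
= 0.6420*0.4830 + 0.0570*0.5170
= 0.310086 + 0.029469 = 0.339555
P(A|B) = 0.310086/0.339555 = 0.9132

P(A|B) = 0.9132


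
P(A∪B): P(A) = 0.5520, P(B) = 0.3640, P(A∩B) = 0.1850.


P(A∪B) = 0.5520 + 0.3640 - 0.1850
= 0.9160 - 0.1850
= 0.7310

P(A∪B) = 0.7310


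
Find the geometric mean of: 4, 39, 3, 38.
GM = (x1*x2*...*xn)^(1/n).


Product = 4 × 39 × 3 × 38 = 17784
GM = 17784^(1/4) = 11.5480

GM = 11.5480


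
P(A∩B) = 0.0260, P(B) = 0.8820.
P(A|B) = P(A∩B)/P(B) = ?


P(A|B) = 0.0260/0.8820 = 0.0295

P(A|B) = 0.0295


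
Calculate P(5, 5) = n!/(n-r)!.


P(5,5) = 5!/0!
= 120/1
= 120

P(5,5) = 120


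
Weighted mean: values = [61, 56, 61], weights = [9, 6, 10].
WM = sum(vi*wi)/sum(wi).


Numerator = 61*9 + 56*6 + 61*10 = 1495
Denominator = 9 + 6 + 10 = 25
WM = 1495/25 = 59.8000

WM = 59.8000


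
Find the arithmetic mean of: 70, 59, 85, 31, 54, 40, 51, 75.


Sum = 70 + 59 + 85 + 31 + 54 + 40 + 51 + 75 = 465
n = 8
Mean = 465/8 = 58.1250

Mean = 58.1250


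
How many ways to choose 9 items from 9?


C(9,9) = 9!/(9! × 0!)
= 362880/(362880 × 1)
= 1

C(9,9) = 1


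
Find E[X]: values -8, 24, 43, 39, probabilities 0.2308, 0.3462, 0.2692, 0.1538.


E[X] = -8*0.2308 + 24*0.3462 + 43*0.2692 + 39*0.1538
= -1.8464 + 8.3088 + 11.5756 + 5.9982
= 24.0362

E[X] = 24.0362


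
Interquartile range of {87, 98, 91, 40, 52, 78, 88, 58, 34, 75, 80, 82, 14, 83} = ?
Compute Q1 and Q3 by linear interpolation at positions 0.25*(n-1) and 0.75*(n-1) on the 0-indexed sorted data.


Sorted: 14, 34, 40, 52, 58, 75, 78, 80, 82, 83, 87, 88, 91, 98
Q1 (25th %ile) = 53.5000
Q3 (75th %ile) = 86.0000
IQR = 86.0000 - 53.5000 = 32.5000

IQR = 32.5000


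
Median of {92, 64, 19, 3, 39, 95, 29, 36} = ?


Sorted: 3, 19, 29, 36, 39, 64, 92, 95
n = 8 (even)
Middle values: 36 and 39
Median = (36+39)/2 = 37.5000

Median = 37.5000


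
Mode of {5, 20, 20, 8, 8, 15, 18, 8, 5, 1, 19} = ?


Frequencies: 1:1, 5:2, 8:3, 15:1, 18:1, 19:1, 20:2
Max frequency = 3
Mode = 8

Mode = 8


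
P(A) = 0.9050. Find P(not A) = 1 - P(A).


P(not A) = 1 - 0.9050 = 0.0950

P(not A) = 0.0950


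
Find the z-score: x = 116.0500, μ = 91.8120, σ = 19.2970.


z = (116.0500 - 91.8120)/19.2970
= 24.2380/19.2970
= 1.2561

z = 1.2561


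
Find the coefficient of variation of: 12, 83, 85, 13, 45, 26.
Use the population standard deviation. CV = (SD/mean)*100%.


Mean = 44.0000
SD = 30.3095
CV = (30.3095/44.0000)*100 = 68.8853%

CV = 68.8853%


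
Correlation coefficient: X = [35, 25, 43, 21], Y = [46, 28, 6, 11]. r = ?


Mean X = 31.0000, Mean Y = 22.7500
SD X = 8.602325, SD Y = 15.706289
Cov = -5.500000
r = -5.500000/(8.602325*15.706289) = -0.0407

r = -0.0407


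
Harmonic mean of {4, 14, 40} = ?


Sum of reciprocals = 1/4 + 1/14 + 1/40 = 0.346429
HM = 3/0.346429 = 8.6598

HM = 8.6598


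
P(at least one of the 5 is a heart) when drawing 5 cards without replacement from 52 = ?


P(at least one) = 1 - P(none)
P(none) = (39/52) × (38/51) × (37/50) × (36/49) × (35/48) = 0.221534
P(at least one) = 1 - 0.221534 = 0.7785

P = 0.7785


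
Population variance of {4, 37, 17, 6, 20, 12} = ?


Mean = 16.0000
Squared deviations: 144.0000, 441.0000, 1.0000, 100.0000, 16.0000, 16.0000
Sum = 718.0000
Variance = 718.0000/6 = 119.6667

Variance = 119.6667


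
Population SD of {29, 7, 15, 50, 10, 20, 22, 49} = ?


Mean = 25.2500
Variance = 237.4375
SD = sqrt(237.4375) = 15.4090

SD = 15.4090


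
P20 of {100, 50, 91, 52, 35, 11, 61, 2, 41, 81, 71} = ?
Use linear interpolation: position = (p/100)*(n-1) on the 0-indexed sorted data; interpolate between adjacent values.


Sorted: 2, 11, 35, 41, 50, 52, 61, 71, 81, 91, 100
n = 11
Index = 20/100 * 10 = 2.0000
Lower = data[2] = 35, Upper = data[3] = 41
P20 = 35 + 0*(6) = 35.0000

P20 = 35.0000


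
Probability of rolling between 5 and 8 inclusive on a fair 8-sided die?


Favorable outcomes (5 ≤ roll ≤ 8): 4
Total outcomes = 8
P = 4/8 = 0.5000

P = 0.5000


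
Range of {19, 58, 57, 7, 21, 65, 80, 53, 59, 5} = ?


Max = 80, Min = 5
Range = 80 - 5 = 75

Range = 75


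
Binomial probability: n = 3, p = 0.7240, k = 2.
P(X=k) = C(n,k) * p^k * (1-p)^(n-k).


C(3,2) = 3
p^2 = 0.524176
(1-p)^1 = 0.276000
P = 3 * 0.524176 * 0.276000 = 0.4340

P(X=2) = 0.4340


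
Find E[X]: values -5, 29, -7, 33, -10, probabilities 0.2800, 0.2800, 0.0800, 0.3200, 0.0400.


E[X] = -5*0.2800 + 29*0.2800 - 7*0.0800 + 33*0.3200 - 10*0.0400
= -1.4000 + 8.1200 - 0.5600 + 10.5600 - 0.4000
= 16.3200

E[X] = 16.3200


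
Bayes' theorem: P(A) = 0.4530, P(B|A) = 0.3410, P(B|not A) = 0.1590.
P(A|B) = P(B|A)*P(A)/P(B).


P(B) = P(B|A)*P(A) + P(B|A')*P(A')
= 0.3410*0.4530 + 0.1590*0.5470
= 0.154473 + 0.086973 = 0.241446
P(A|B) = 0.154473/0.241446 = 0.6398

P(A|B) = 0.6398


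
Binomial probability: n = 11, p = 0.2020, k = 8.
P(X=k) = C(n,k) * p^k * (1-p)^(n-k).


C(11,8) = 165
p^8 = 2.772113e-06
(1-p)^3 = 0.508170
P = 165 * 2.772113e-06 * 0.508170 = 0.0002

P(X=8) = 0.0002


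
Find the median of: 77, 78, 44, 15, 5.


Sorted: 5, 15, 44, 77, 78
n = 5 (odd)
Middle value = 44

Median = 44


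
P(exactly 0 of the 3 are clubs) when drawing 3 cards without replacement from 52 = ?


Hypergeometric: P(X=0) = C(13,0)·C(39,3) / C(52,3)
= 1 × 9139 / 22100
= 9139/22100 = 0.4135

P = 0.4135


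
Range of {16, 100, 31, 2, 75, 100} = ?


Max = 100, Min = 2
Range = 100 - 2 = 98

Range = 98


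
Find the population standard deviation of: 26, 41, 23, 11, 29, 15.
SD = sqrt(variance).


Mean = 24.1667
Variance = 94.8056
SD = sqrt(94.8056) = 9.7368

SD = 9.7368


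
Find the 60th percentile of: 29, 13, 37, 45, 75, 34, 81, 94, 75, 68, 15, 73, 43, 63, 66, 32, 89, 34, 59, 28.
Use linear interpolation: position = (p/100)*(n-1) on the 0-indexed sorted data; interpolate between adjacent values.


Sorted: 13, 15, 28, 29, 32, 34, 34, 37, 43, 45, 59, 63, 66, 68, 73, 75, 75, 81, 89, 94
n = 20
Index = 60/100 * 19 = 11.4000
Lower = data[11] = 63, Upper = data[12] = 66
P60 = 63 + 0.4000*(3) = 64.2000

P60 = 64.2000


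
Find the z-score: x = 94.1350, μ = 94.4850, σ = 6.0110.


z = (94.1350 - 94.4850)/6.0110
= -0.3500/6.0110
= -0.0582

z = -0.0582


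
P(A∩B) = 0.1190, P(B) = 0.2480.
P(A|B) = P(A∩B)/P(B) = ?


P(A|B) = 0.1190/0.2480 = 0.4798

P(A|B) = 0.4798


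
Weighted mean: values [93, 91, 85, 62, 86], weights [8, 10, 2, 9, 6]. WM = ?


Numerator = 93*8 + 91*10 + 85*2 + 62*9 + 86*6 = 2898
Denominator = 8 + 10 + 2 + 9 + 6 = 35
WM = 2898/35 = 82.8000

WM = 82.8000


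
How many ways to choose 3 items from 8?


C(8,3) = 8!/(3! × 5!)
= 40320/(6 × 120)
= 56

C(8,3) = 56


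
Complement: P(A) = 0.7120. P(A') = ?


P(not A) = 1 - 0.7120 = 0.2880

P(not A) = 0.2880


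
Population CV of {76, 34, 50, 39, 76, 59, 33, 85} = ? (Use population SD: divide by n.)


Mean = 56.5000
SD = 19.3197
CV = (19.3197/56.5000)*100 = 34.1941%

CV = 34.1941%


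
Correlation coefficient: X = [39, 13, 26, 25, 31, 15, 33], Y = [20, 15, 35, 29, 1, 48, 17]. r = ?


Mean X = 26.0000, Mean Y = 23.5714
SD X = 8.734169, SD Y = 14.120473
Cov = -52.571429
r = -52.571429/(8.734169*14.120473) = -0.4263

r = -0.4263


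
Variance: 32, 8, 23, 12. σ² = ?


Mean = 18.7500
Squared deviations: 175.5625, 115.5625, 18.0625, 45.5625
Sum = 354.7500
Variance = 354.7500/4 = 88.6875

Variance = 88.6875


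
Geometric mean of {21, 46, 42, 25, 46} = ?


Product = 21 × 46 × 42 × 25 × 46 = 46657800
GM = 46657800^(1/5) = 34.1810

GM = 34.1810


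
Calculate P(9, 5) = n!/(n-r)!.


P(9,5) = 9!/4!
= 362880/24
= 15120

P(9,5) = 15120


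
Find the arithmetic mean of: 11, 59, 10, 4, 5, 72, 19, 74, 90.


Sum = 11 + 59 + 10 + 4 + 5 + 72 + 19 + 74 + 90 = 344
n = 9
Mean = 344/9 = 38.2222

Mean = 38.2222


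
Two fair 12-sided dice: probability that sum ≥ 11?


Total outcomes = 12×12 = 144
Favorable (sum ≥ 11): 99
P = 99/144 = 0.6875

P = 0.6875


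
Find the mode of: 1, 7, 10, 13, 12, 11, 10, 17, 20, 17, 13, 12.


Frequencies: 1:1, 7:1, 10:2, 11:1, 12:2, 13:2, 17:2, 20:1
Max frequency = 2
Mode = 10, 12, 13, 17

Mode = 10, 12, 13, 17


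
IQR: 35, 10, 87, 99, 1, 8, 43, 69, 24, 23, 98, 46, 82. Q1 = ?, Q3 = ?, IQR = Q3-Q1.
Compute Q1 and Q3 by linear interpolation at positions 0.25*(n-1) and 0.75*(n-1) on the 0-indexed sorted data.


Sorted: 1, 8, 10, 23, 24, 35, 43, 46, 69, 82, 87, 98, 99
Q1 (25th %ile) = 23.0000
Q3 (75th %ile) = 82.0000
IQR = 82.0000 - 23.0000 = 59.0000

IQR = 59.0000


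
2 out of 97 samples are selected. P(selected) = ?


P = 2/97 = 0.0206

P = 0.0206


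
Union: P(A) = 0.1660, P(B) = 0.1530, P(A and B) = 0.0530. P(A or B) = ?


P(A∪B) = 0.1660 + 0.1530 - 0.0530
= 0.3190 - 0.0530
= 0.2660

P(A∪B) = 0.2660


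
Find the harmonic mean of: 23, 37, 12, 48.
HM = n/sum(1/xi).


Sum of reciprocals = 1/23 + 1/37 + 1/12 + 1/48 = 0.174672
HM = 4/0.174672 = 22.9001

HM = 22.9001


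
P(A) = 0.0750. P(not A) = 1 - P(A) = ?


P(not A) = 1 - 0.0750 = 0.9250

P(not A) = 0.9250


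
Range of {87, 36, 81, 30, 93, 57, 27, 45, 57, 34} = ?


Max = 93, Min = 27
Range = 93 - 27 = 66

Range = 66


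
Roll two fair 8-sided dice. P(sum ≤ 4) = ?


Total outcomes = 8×8 = 64
Favorable (sum ≤ 4): 6
P = 6/64 = 0.0938

P = 0.0938


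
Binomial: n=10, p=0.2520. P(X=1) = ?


C(10,1) = 10
p^1 = 0.252000
(1-p)^9 = 0.073302
P = 10 * 0.252000 * 0.073302 = 0.1847

P(X=1) = 0.1847


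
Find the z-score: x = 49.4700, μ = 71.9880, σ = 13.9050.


z = (49.4700 - 71.9880)/13.9050
= -22.5180/13.9050
= -1.6194

z = -1.6194


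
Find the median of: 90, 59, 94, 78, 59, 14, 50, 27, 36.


Sorted: 14, 27, 36, 50, 59, 59, 78, 90, 94
n = 9 (odd)
Middle value = 59

Median = 59


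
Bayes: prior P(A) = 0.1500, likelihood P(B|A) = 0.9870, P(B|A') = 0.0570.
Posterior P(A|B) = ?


P(B) = P(B|A)*P(A) + P(B|A')*P(A')
= 0.9870*0.1500 + 0.0570*0.8500
= 0.148050 + 0.048450 = 0.196500
P(A|B) = 0.148050/0.196500 = 0.7534

P(A|B) = 0.7534


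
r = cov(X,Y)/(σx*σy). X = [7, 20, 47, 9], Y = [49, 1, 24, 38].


Mean X = 20.7500, Mean Y = 28.0000
SD X = 15.943259, SD Y = 17.930421
Cov = -122.750000
r = -122.750000/(15.943259*17.930421) = -0.4294

r = -0.4294


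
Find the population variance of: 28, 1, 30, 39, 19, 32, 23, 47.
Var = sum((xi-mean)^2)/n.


Mean = 27.3750
Squared deviations: 0.3906, 695.6406, 6.8906, 135.1406, 70.1406, 21.3906, 19.1406, 385.1406
Sum = 1333.8750
Variance = 1333.8750/8 = 166.7344

Variance = 166.7344


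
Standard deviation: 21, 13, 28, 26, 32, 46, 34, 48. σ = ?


Mean = 31.0000
Variance = 122.7500
SD = sqrt(122.7500) = 11.0793

SD = 11.0793


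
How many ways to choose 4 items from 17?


C(17,4) = 17!/(4! × 13!)
= 355687428096000/(24 × 6227020800)
= 2380

C(17,4) = 2380


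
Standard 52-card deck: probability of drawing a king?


4 kings in 52 cards
P = 4/52 = 0.0769

P = 0.0769


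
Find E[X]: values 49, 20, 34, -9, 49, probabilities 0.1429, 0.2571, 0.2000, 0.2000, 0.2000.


E[X] = 49*0.1429 + 20*0.2571 + 34*0.2000 - 9*0.2000 + 49*0.2000
= 7.0021 + 5.1420 + 6.8000 - 1.8000 + 9.8000
= 26.9441

E[X] = 26.9441
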